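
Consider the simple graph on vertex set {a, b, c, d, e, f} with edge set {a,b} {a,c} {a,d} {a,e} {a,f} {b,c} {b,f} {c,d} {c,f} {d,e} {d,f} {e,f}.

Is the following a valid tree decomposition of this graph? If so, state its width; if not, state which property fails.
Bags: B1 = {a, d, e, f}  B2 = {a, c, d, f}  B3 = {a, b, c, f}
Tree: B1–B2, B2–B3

Every vertex of G appears in some bag (union = {a, b, c, d, e, f}); every edge is covered by a bag; and for each vertex v the set of bags containing v is connected in the bag tree. The decomposition is therefore valid. The largest bag has 4 vertices, so the width is 3.

Yes; width 3.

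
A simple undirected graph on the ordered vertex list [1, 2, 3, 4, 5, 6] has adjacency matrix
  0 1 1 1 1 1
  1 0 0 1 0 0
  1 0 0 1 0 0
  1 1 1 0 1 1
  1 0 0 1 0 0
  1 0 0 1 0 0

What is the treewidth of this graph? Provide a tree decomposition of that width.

Treewidth 2.
Bags: B1 = {1, 4, 6}  B2 = {1, 3, 4}  B3 = {1, 2, 4}  B4 = {1, 4, 5}
Tree: B1–B2, B1–B3, B1–B4

Each bag holds 3 vertices, so the decomposition has width 2, which upper-bounds the treewidth. On the other hand G contains the 3-clique {1, 2, 4}. A clique must lie in a single bag of any decomposition, so no decomposition can have width below 2. Combining the bounds, tw(G) = 2.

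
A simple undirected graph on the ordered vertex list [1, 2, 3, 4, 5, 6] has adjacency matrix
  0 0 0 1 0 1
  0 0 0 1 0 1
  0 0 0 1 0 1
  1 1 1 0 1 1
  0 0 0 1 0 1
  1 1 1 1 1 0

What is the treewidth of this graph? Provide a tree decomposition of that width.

Treewidth 2.
One optimal decomposition is:
Bags: B1 = {2, 4, 6}  B2 = {3, 4, 6}  B3 = {1, 4, 6}  B4 = {4, 5, 6}
Tree: B1–B2, B1–B3, B1–B4

Every bag has size at most 3, so the width is 3 − 1 = 2 and tw(G) ≤ 2. Conversely, {1, 4, 6} is a clique of size 3, and the vertices of any clique must share a bag in every tree decomposition; so some bag has ≥ 3 vertices and tw(G) ≥ 2. The upper and lower bounds meet at 2, so that is the treewidth.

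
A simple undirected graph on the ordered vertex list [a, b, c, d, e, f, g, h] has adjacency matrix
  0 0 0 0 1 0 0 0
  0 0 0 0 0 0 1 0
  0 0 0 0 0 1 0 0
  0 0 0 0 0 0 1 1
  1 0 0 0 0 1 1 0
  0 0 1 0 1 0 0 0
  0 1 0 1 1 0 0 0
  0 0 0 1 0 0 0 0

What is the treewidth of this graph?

A width-1 tree decomposition is:
Bags: B1 = {a, e}  B2 = {e, f}  B3 = {c, f}  B4 = {e, g}  B5 = {b, g}  B6 = {d, g}  B7 = {d, h}
Tree: B1–B2, B2–B3, B2–B4, B4–B5, B4–B6, B6–B7
Every bag has size at most 2, so the width is 2 − 1 = 1 and tw(G) ≤ 1. Since G has at least one edge (e.g. e–a), it is not an edgeless graph, so tw(G) ≥ 1. The upper and lower bounds meet at 1, so that is the treewidth.

1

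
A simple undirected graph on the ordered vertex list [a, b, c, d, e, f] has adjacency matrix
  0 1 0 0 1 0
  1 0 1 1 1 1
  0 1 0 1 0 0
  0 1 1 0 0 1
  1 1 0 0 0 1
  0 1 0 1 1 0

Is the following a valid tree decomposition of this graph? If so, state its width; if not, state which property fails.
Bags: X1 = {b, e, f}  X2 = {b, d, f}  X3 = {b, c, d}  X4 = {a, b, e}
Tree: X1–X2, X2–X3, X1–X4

Yes; width 2.

Vertex coverage: the bags together contain {a, b, c, d, e, f}, the full vertex set. Edge coverage: each edge of G has both endpoints in at least one bag. Running intersection: for every vertex, the bags containing it form a connected subtree. All three properties hold, so this is a valid tree decomposition of width max|bag| − 1 = 2, and hence tw(G) ≤ 2.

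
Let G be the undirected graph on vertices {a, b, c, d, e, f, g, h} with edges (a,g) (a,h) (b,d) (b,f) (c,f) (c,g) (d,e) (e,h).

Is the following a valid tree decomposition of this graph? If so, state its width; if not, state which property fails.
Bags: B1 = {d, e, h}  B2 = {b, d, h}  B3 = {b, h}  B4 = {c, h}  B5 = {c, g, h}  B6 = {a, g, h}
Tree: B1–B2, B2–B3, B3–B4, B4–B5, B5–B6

No — vertex f appears in no bag.

A tree decomposition must satisfy three properties: every vertex lies in some bag; for every edge, both endpoints lie together in some bag; and for every vertex, the bags containing it form a connected subtree. Here vertex f appears in no bag, so the decomposition is invalid.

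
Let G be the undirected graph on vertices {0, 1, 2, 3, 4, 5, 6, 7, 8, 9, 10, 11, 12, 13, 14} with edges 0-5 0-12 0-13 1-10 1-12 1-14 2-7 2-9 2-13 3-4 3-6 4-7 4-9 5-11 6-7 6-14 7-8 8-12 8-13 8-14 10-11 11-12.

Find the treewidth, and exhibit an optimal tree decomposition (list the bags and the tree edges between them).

Treewidth 3.
Bags: B1 = {0, 5, 10, 11}  B2 = {0, 10, 11, 12}  B3 = {0, 1, 10, 12}  B4 = {0, 1, 12, 13}  B5 = {1, 8, 12, 13}  B6 = {1, 8, 13, 14}  B7 = {2, 8, 13, 14}  B8 = {2, 7, 8, 14}  B9 = {2, 6, 7, 14}  B10 = {2, 6, 7, 9}  B11 = {4, 6, 7, 9}  B12 = {3, 4, 6, 9}
Tree: B1–B2, B2–B3, B3–B4, B4–B5, B5–B6, B6–B7, B7–B8, B8–B9, B9–B10, B10–B11, B11–B12

Each bag holds 4 vertices, so the decomposition has width 3, which upper-bounds the treewidth. For the lower bound: the 4 vertex sets {5,10,11}, {0}, {12}, {1,8,13,14} are disjoint, each induces a connected subgraph, and every pair is joined by at least one edge of G. Contracting each set to a single vertex therefore yields K_{4} as a minor, and since treewidth is minor-monotone, tw(G) ≥ tw(K_{4}) = 3. The upper and lower bounds meet at 3, so that is the treewidth.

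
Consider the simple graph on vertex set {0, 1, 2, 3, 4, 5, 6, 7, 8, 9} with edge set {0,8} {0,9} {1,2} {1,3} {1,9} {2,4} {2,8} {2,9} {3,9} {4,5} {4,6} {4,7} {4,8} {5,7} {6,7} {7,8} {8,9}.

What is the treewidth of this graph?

2

A width-2 tree decomposition is:
Bags: B1 = {2, 4, 8}  B2 = {4, 7, 8}  B3 = {2, 8, 9}  B4 = {4, 5, 7}  B5 = {0, 8, 9}  B6 = {1, 2, 9}  B7 = {4, 6, 7}  B8 = {1, 3, 9}
Tree: B1–B2, B1–B3, B2–B4, B3–B5, B3–B6, B4–B7, B6–B8
Each bag holds 3 vertices, so the decomposition has width 2, which upper-bounds the treewidth. Conversely, {0, 8, 9} is a clique of size 3, and the vertices of any clique must share a bag in every tree decomposition; so some bag has ≥ 3 vertices and tw(G) ≥ 2. Therefore the treewidth is 2.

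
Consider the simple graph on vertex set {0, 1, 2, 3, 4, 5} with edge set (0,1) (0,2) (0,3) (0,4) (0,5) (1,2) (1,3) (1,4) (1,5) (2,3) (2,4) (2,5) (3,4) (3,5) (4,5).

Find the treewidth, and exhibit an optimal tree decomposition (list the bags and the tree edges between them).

Treewidth 5.
Bags: B1 = {0, 1, 2, 3, 4, 5}
Tree: (single bag)

A single bag containing all 6 vertices is trivially a valid decomposition of width 5. For the lower bound, the 6 vertices {0, 1, 2, 3, 4, 5} are pairwise adjacent, and any tree decomposition puts a clique entirely inside one bag — forcing width ≥ 5. Therefore the treewidth is 5.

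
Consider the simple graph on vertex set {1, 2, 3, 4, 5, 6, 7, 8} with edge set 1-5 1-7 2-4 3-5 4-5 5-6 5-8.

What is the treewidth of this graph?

A width-1 tree decomposition is:
Bags: B1 = {2, 4}  B2 = {4, 5}  B3 = {3, 5}  B4 = {1, 5}  B5 = {5, 6}  B6 = {1, 7}  B7 = {5, 8}
Tree: B1–B2, B2–B3, B2–B4, B3–B5, B4–B6, B2–B7
Each bag holds 2 vertices, so the decomposition has width 1, which upper-bounds the treewidth. Since G has at least one edge (e.g. 4–2), it is not an edgeless graph, so tw(G) ≥ 1. The upper and lower bounds meet at 1, so that is the treewidth.

1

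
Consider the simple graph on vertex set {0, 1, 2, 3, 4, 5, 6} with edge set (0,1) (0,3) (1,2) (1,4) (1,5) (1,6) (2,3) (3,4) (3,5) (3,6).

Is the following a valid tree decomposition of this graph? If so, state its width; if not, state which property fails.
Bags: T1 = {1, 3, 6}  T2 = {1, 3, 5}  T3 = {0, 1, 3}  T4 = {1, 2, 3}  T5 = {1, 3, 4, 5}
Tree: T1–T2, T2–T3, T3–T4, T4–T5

No — bags containing vertex 5 are not connected in the tree.

A tree decomposition must satisfy three properties: every vertex lies in some bag; for every edge, both endpoints lie together in some bag; and for every vertex, the bags containing it form a connected subtree. Here bags containing vertex 5 are not connected in the tree, so the decomposition is invalid.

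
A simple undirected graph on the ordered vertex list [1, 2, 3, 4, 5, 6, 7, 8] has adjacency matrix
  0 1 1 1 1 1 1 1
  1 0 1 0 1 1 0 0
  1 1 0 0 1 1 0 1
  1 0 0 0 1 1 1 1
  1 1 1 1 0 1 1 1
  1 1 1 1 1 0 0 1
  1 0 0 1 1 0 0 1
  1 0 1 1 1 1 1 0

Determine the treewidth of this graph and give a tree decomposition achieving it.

Treewidth 4.
Bags: B1 = {1, 4, 5, 7, 8}  B2 = {1, 4, 5, 6, 8}  B3 = {1, 3, 5, 6, 8}  B4 = {1, 2, 3, 5, 6}
Tree: B1–B2, B2–B3, B3–B4

Every bag has size at most 5, so the width is 5 − 1 = 4 and tw(G) ≤ 4. For the lower bound, the 5 vertices {1, 3, 5, 6, 8} are pairwise adjacent, and any tree decomposition puts a clique entirely inside one bag — forcing width ≥ 4. Therefore the treewidth is 4.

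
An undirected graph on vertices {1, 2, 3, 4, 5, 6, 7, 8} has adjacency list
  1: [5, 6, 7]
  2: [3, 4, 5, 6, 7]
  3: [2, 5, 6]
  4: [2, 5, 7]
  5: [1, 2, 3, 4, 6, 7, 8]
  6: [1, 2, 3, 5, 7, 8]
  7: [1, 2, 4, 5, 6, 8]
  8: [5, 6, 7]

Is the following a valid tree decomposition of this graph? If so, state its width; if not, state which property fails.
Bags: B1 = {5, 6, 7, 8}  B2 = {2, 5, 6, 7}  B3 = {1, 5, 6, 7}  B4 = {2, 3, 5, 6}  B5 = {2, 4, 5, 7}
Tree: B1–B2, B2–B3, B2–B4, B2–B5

Vertex coverage: the bags together contain {1, 2, 3, 4, 5, 6, 7, 8}, the full vertex set. Edge coverage: each edge of G has both endpoints in at least one bag. Running intersection: for every vertex, the bags containing it form a connected subtree. All three properties hold, so this is a valid tree decomposition of width max|bag| − 1 = 3, and hence tw(G) ≤ 3.

Yes; width 3.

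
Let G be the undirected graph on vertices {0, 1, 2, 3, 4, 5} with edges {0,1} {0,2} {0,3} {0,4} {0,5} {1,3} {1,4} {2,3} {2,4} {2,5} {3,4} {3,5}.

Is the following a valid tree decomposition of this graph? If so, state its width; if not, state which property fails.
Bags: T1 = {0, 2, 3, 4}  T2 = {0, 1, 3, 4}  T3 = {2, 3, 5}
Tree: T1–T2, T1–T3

A tree decomposition must satisfy three properties: every vertex lies in some bag; for every edge, both endpoints lie together in some bag; and for every vertex, the bags containing it form a connected subtree. Here edge (0,5) lies in no bag, so the decomposition is invalid.

No — edge (0,5) lies in no bag.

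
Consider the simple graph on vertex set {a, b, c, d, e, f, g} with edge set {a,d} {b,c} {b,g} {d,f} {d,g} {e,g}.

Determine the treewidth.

1

A width-1 tree decomposition is:
Bags: B1 = {d, g}  B2 = {a, d}  B3 = {d, f}  B4 = {b, g}  B5 = {e, g}  B6 = {b, c}
Tree: B1–B2, B2–B3, B1–B4, B1–B5, B4–B6
Every bag has size at most 2, so the width is 2 − 1 = 1 and tw(G) ≤ 1. Since G has at least one edge (e.g. d–g), it is not an edgeless graph, so tw(G) ≥ 1. The upper and lower bounds meet at 1, so that is the treewidth.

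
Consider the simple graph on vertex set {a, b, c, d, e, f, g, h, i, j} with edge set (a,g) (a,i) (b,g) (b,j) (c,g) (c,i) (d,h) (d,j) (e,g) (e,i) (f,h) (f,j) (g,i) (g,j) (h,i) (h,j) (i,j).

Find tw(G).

A width-2 tree decomposition is:
Bags: B1 = {g, i, j}  B2 = {h, i, j}  B3 = {e, g, i}  B4 = {a, g, i}  B5 = {b, g, j}  B6 = {f, h, j}  B7 = {c, g, i}  B8 = {d, h, j}
Tree: B1–B2, B1–B3, B3–B4, B1–B5, B2–B6, B1–B7, B6–B8
Each bag holds 3 vertices, so the decomposition has width 2, which upper-bounds the treewidth. Conversely, {d, h, j} is a clique of size 3, and the vertices of any clique must share a bag in every tree decomposition; so some bag has ≥ 3 vertices and tw(G) ≥ 2. Hence tw(G) = 2 exactly.

2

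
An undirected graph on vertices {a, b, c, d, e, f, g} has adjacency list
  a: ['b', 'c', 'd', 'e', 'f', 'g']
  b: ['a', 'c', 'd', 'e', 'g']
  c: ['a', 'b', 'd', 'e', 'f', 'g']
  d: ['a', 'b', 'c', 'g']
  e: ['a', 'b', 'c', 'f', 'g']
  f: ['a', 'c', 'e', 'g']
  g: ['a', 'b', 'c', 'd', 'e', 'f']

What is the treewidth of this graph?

A width-4 tree decomposition is:
Bags: B1 = {a, c, e, f, g}  B2 = {a, b, c, e, g}  B3 = {a, b, c, d, g}
Tree: B1–B2, B2–B3
Every bag has size at most 5, so the width is 5 − 1 = 4 and tw(G) ≤ 4. On the other hand G contains the 5-clique {a, b, c, d, g}. A clique must lie in a single bag of any decomposition, so no decomposition can have width below 4. Combining the bounds, tw(G) = 4.

4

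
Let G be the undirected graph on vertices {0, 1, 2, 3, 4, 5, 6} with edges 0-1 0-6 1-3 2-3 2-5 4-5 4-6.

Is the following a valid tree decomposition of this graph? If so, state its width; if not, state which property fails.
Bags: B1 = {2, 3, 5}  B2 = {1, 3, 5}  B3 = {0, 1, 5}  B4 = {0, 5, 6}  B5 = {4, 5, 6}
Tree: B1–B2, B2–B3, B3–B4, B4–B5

Yes; width 2.

Every vertex of G appears in some bag (union = {0, 1, 2, 3, 4, 5, 6}); every edge is covered by a bag; and for each vertex v the set of bags containing v is connected in the bag tree. The decomposition is therefore valid. The largest bag has 3 vertices, so the width is 2.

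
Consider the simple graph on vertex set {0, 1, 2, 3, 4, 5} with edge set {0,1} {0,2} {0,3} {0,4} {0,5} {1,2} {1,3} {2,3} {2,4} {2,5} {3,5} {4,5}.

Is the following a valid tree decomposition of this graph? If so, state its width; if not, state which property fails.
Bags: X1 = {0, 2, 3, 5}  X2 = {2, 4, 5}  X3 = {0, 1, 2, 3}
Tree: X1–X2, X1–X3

A tree decomposition must satisfy three properties: every vertex lies in some bag; for every edge, both endpoints lie together in some bag; and for every vertex, the bags containing it form a connected subtree. Here edge (0,4) lies in no bag, so the decomposition is invalid.

No — edge (0,4) lies in no bag.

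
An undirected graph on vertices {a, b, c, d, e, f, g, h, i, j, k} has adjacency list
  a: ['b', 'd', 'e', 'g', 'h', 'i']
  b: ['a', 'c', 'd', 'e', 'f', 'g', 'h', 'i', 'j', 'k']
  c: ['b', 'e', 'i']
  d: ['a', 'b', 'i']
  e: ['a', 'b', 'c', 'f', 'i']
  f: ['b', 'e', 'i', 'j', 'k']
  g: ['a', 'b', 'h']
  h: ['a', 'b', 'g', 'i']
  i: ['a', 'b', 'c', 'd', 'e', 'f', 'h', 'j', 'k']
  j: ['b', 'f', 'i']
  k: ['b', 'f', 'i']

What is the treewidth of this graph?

3

A width-3 tree decomposition is:
Bags: B1 = {a, b, h, i}  B2 = {a, b, d, i}  B3 = {a, b, e, i}  B4 = {b, e, f, i}  B5 = {b, f, i, k}  B6 = {a, b, g, h}  B7 = {b, c, e, i}  B8 = {b, f, i, j}
Tree: B1–B2, B2–B3, B3–B4, B4–B5, B1–B6, B4–B7, B5–B8
The largest bag has 4 vertices, giving width 3; this decomposition certifies tw(G) ≤ 3. For the lower bound, the 4 vertices {a, b, g, h} are pairwise adjacent, and any tree decomposition puts a clique entirely inside one bag — forcing width ≥ 3. Hence tw(G) = 3 exactly.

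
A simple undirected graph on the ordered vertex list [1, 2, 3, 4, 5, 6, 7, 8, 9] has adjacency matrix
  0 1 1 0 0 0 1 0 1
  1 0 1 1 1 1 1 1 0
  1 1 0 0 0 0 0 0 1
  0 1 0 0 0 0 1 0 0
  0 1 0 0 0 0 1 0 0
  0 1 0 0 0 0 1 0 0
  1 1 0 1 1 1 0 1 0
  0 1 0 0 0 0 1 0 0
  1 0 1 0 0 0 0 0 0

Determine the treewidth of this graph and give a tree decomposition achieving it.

Treewidth 2.
Bags: B1 = {1, 2, 3}  B2 = {1, 2, 7}  B3 = {2, 4, 7}  B4 = {2, 7, 8}  B5 = {1, 3, 9}  B6 = {2, 6, 7}  B7 = {2, 5, 7}
Tree: B1–B2, B2–B3, B3–B4, B1–B5, B4–B6, B6–B7

The largest bag has 3 vertices, giving width 2; this decomposition certifies tw(G) ≤ 2. Conversely, {1, 3, 9} is a clique of size 3, and the vertices of any clique must share a bag in every tree decomposition; so some bag has ≥ 3 vertices and tw(G) ≥ 2. Therefore the treewidth is 2.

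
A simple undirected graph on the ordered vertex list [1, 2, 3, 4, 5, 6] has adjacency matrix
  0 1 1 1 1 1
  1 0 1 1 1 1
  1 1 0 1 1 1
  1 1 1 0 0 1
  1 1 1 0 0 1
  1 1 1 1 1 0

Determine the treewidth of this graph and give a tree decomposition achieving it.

Treewidth 4.
One such decomposition:
Bags: B1 = {1, 2, 3, 5, 6}  B2 = {1, 2, 3, 4, 6}
Tree: B1–B2

Each bag holds 5 vertices, so the decomposition has width 4, which upper-bounds the treewidth. Conversely, {1, 2, 3, 4, 6} is a clique of size 5, and the vertices of any clique must share a bag in every tree decomposition; so some bag has ≥ 5 vertices and tw(G) ≥ 4. Hence tw(G) = 4 exactly.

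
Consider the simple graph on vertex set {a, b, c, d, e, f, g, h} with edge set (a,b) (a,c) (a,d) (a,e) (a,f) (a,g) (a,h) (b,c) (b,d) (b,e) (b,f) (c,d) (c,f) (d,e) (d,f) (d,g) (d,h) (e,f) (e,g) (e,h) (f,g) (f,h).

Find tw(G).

4

A width-4 tree decomposition is:
Bags: B1 = {a, b, d, e, f}  B2 = {a, d, e, f, g}  B3 = {a, b, c, d, f}  B4 = {a, d, e, f, h}
Tree: B1–B2, B1–B3, B2–B4
The largest bag has 5 vertices, giving width 4; this decomposition certifies tw(G) ≤ 4. On the other hand G contains the 5-clique {a, d, e, f, g}. A clique must lie in a single bag of any decomposition, so no decomposition can have width below 4. Hence tw(G) = 4 exactly.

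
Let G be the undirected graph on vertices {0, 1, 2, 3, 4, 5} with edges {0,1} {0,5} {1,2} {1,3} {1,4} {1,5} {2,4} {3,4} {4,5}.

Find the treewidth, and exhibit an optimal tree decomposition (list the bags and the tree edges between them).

Treewidth 2.
One optimal decomposition is:
Bags: B1 = {1, 2, 4}  B2 = {1, 4, 5}  B3 = {1, 3, 4}  B4 = {0, 1, 5}
Tree: B1–B2, B2–B3, B2–B4

Each bag holds 3 vertices, so the decomposition has width 2, which upper-bounds the treewidth. Conversely, {0, 1, 5} is a clique of size 3, and the vertices of any clique must share a bag in every tree decomposition; so some bag has ≥ 3 vertices and tw(G) ≥ 2. Combining the bounds, tw(G) = 2.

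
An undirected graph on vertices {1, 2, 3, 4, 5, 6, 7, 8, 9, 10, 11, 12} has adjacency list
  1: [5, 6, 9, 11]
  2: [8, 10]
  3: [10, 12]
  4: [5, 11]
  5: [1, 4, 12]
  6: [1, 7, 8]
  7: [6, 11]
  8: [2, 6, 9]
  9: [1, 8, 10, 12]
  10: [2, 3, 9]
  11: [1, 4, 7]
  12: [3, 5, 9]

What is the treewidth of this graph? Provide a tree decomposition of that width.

Treewidth 3.
One such decomposition:
Bags: B1 = {2, 3, 10, 12}  B2 = {2, 9, 10, 12}  B3 = {2, 8, 9, 12}  B4 = {5, 8, 9, 12}  B5 = {1, 5, 8, 9}  B6 = {1, 5, 6, 8}  B7 = {1, 4, 5, 6}  B8 = {1, 4, 6, 11}  B9 = {4, 6, 7, 11}
Tree: B1–B2, B2–B3, B3–B4, B4–B5, B5–B6, B6–B7, B7–B8, B8–B9

Every bag has size at most 4, so the width is 4 − 1 = 3 and tw(G) ≤ 3. For the lower bound: the 4 vertex sets {2,3,10}, {12}, {9}, {1,5,6,8} are disjoint, each induces a connected subgraph, and every pair is joined by at least one edge of G. Contracting each set to a single vertex therefore yields K_{4} as a minor, and since treewidth is minor-monotone, tw(G) ≥ tw(K_{4}) = 3. Combining the bounds, tw(G) = 3.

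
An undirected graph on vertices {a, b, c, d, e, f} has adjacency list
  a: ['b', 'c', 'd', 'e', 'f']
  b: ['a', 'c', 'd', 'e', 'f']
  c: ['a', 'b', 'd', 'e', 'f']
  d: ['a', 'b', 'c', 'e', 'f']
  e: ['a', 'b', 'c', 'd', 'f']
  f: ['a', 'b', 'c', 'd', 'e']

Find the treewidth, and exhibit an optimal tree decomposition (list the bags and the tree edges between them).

A single bag containing all 6 vertices is trivially a valid decomposition of width 5. For the lower bound, the 6 vertices {a, b, c, d, e, f} are pairwise adjacent, and any tree decomposition puts a clique entirely inside one bag — forcing width ≥ 5. Hence tw(G) = 5 exactly.

Treewidth 5.
One such decomposition:
Bags: B1 = {a, b, c, d, e, f}
Tree: (single bag)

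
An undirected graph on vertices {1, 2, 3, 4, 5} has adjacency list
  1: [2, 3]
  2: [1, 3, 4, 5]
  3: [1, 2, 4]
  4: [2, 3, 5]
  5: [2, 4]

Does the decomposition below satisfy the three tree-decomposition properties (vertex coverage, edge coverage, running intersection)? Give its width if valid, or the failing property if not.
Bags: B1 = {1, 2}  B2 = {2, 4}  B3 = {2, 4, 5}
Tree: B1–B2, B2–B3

No — vertex 3 appears in no bag.

A tree decomposition must satisfy three properties: every vertex lies in some bag; for every edge, both endpoints lie together in some bag; and for every vertex, the bags containing it form a connected subtree. Here vertex 3 appears in no bag, so the decomposition is invalid.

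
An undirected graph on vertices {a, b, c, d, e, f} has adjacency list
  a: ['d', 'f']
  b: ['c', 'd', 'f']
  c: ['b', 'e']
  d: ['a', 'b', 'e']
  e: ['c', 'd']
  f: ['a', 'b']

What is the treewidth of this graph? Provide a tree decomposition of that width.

Treewidth 2.
One optimal decomposition is:
Bags: B1 = {a, d, f}  B2 = {b, d, f}  B3 = {b, d, e}  B4 = {b, c, e}
Tree: B1–B2, B2–B3, B3–B4

The largest bag has 3 vertices, giving width 2; this decomposition certifies tw(G) ≤ 2. Since a–f–b–d–a is a cycle in G, G is not acyclic. Forests are exactly the graphs of treewidth ≤ 1, so tw(G) ≥ 2. Therefore the treewidth is 2.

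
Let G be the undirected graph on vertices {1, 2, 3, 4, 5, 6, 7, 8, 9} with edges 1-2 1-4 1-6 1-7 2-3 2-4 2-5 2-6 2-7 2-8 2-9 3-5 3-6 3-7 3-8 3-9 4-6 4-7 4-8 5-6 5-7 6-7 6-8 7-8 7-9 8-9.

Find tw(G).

A width-4 tree decomposition is:
Bags: B1 = {2, 3, 7, 8, 9}  B2 = {2, 3, 6, 7, 8}  B3 = {2, 4, 6, 7, 8}  B4 = {1, 2, 4, 6, 7}  B5 = {2, 3, 5, 6, 7}
Tree: B1–B2, B2–B3, B3–B4, B2–B5
The largest bag has 5 vertices, giving width 4; this decomposition certifies tw(G) ≤ 4. Conversely, {2, 3, 7, 8, 9} is a clique of size 5, and the vertices of any clique must share a bag in every tree decomposition; so some bag has ≥ 5 vertices and tw(G) ≥ 4. Combining the bounds, tw(G) = 4.

4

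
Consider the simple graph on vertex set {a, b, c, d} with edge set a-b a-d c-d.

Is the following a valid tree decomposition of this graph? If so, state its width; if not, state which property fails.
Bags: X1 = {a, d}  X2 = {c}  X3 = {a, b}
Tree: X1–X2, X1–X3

No — edge (d,c) lies in no bag.

A tree decomposition must satisfy three properties: every vertex lies in some bag; for every edge, both endpoints lie together in some bag; and for every vertex, the bags containing it form a connected subtree. Here edge (d,c) lies in no bag, so the decomposition is invalid.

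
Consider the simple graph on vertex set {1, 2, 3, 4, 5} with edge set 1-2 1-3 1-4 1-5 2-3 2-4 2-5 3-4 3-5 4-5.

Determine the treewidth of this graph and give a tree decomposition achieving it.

Treewidth 4.
One such decomposition:
Bags: B1 = {1, 2, 3, 4, 5}
Tree: (single bag)

With just one bag of size 5, the width is 5 − 1 = 4, so tw(G) ≤ 4. Conversely, {1, 2, 3, 4, 5} is a clique of size 5, and the vertices of any clique must share a bag in every tree decomposition; so some bag has ≥ 5 vertices and tw(G) ≥ 4. Hence tw(G) = 4 exactly.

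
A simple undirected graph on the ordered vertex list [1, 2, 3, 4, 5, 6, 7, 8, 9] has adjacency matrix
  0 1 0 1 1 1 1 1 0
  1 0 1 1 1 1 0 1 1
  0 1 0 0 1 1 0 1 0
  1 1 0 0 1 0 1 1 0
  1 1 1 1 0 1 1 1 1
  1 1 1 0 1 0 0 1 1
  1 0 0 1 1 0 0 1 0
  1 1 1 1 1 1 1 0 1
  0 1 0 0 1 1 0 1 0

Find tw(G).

4

A width-4 tree decomposition is:
Bags: B1 = {1, 2, 4, 5, 8}  B2 = {1, 4, 5, 7, 8}  B3 = {1, 2, 5, 6, 8}  B4 = {2, 3, 5, 6, 8}  B5 = {2, 5, 6, 8, 9}
Tree: B1–B2, B1–B3, B3–B4, B4–B5
The largest bag has 5 vertices, giving width 4; this decomposition certifies tw(G) ≤ 4. For the lower bound, the 5 vertices {1, 2, 4, 5, 8} are pairwise adjacent, and any tree decomposition puts a clique entirely inside one bag — forcing width ≥ 4. Hence tw(G) = 4 exactly.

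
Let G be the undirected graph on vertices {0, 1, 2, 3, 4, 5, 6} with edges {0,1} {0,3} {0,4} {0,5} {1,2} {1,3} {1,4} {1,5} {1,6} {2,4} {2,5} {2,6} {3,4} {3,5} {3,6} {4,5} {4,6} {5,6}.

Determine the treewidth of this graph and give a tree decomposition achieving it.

Treewidth 4.
One optimal decomposition is:
Bags: B1 = {1, 3, 4, 5, 6}  B2 = {0, 1, 3, 4, 5}  B3 = {1, 2, 4, 5, 6}
Tree: B1–B2, B1–B3

Each bag holds 5 vertices, so the decomposition has width 4, which upper-bounds the treewidth. On the other hand G contains the 5-clique {1, 2, 4, 5, 6}. A clique must lie in a single bag of any decomposition, so no decomposition can have width below 4. The upper and lower bounds meet at 4, so that is the treewidth.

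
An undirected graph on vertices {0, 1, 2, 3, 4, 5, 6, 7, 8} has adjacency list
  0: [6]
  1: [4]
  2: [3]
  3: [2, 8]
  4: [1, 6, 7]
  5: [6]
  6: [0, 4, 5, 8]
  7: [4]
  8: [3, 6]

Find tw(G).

A width-1 tree decomposition is:
Bags: B1 = {0, 6}  B2 = {6, 8}  B3 = {4, 6}  B4 = {4, 7}  B5 = {1, 4}  B6 = {5, 6}  B7 = {3, 8}  B8 = {2, 3}
Tree: B1–B2, B2–B3, B3–B4, B3–B5, B1–B6, B2–B7, B7–B8
Each bag holds 2 vertices, so the decomposition has width 1, which upper-bounds the treewidth. G has an edge, so its treewidth is at least 1. Therefore the treewidth is 1.

1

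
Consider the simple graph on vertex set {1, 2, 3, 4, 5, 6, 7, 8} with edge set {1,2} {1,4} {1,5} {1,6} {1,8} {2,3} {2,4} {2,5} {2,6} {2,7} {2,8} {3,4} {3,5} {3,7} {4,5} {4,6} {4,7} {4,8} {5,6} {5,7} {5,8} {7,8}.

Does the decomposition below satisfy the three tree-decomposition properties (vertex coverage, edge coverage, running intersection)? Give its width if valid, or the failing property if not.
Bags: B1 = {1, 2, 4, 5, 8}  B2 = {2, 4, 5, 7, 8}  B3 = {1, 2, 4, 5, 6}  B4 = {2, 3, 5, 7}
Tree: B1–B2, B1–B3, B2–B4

No — edge (4,3) lies in no bag.

A tree decomposition must satisfy three properties: every vertex lies in some bag; for every edge, both endpoints lie together in some bag; and for every vertex, the bags containing it form a connected subtree. Here edge (4,3) lies in no bag, so the decomposition is invalid.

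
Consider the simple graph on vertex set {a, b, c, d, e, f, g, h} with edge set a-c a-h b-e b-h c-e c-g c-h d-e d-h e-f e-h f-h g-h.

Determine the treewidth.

2

A width-2 tree decomposition is:
Bags: B1 = {c, g, h}  B2 = {c, e, h}  B3 = {d, e, h}  B4 = {e, f, h}  B5 = {b, e, h}  B6 = {a, c, h}
Tree: B1–B2, B2–B3, B3–B4, B4–B5, B2–B6
Every bag has size at most 3, so the width is 3 − 1 = 2 and tw(G) ≤ 2. For the lower bound, the 3 vertices {c, g, h} are pairwise adjacent, and any tree decomposition puts a clique entirely inside one bag — forcing width ≥ 2. The upper and lower bounds meet at 2, so that is the treewidth.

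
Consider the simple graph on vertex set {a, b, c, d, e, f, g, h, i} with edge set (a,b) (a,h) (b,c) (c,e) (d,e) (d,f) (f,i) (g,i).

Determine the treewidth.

A width-1 tree decomposition is:
Bags: B1 = {g, i}  B2 = {f, i}  B3 = {d, f}  B4 = {d, e}  B5 = {c, e}  B6 = {b, c}  B7 = {a, b}  B8 = {a, h}
Tree: B1–B2, B2–B3, B3–B4, B4–B5, B5–B6, B6–B7, B7–B8
Every bag has size at most 2, so the width is 2 − 1 = 1 and tw(G) ≤ 1. Any graph with an edge has treewidth ≥ 1, and G has the edge g–i. Therefore the treewidth is 1.

1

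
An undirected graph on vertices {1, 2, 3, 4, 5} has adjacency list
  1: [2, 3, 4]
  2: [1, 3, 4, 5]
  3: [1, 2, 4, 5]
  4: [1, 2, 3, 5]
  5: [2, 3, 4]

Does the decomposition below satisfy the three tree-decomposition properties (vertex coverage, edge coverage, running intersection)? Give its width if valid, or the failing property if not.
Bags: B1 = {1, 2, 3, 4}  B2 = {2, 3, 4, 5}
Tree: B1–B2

Every vertex of G appears in some bag (union = {1, 2, 3, 4, 5}); every edge is covered by a bag; and for each vertex v the set of bags containing v is connected in the bag tree. The decomposition is therefore valid. The largest bag has 4 vertices, so the width is 3.

Yes; width 3.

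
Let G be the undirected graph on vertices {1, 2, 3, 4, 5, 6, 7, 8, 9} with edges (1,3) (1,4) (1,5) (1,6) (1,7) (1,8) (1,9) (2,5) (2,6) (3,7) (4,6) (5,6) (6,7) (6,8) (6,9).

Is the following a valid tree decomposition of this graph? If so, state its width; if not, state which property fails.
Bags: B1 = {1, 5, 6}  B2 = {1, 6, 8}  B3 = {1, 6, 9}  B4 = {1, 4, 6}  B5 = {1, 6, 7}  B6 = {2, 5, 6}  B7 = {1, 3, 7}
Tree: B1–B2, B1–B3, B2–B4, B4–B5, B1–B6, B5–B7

Checking the three conditions: (i) the bags cover all of {1, 2, 3, 4, 5, 6, 7, 8, 9}; (ii) for each edge, some bag contains both endpoints; (iii) the bags containing any fixed vertex form a subtree. All hold, so the decomposition is valid with width 3 − 1 = 2.

Yes; width 2.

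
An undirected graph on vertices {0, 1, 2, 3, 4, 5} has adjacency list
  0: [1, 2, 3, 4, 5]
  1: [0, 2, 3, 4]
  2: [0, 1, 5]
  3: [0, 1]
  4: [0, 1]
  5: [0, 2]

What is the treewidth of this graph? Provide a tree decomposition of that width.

Every bag has size at most 3, so the width is 3 − 1 = 2 and tw(G) ≤ 2. Conversely, {0, 1, 2} is a clique of size 3, and the vertices of any clique must share a bag in every tree decomposition; so some bag has ≥ 3 vertices and tw(G) ≥ 2. Hence tw(G) = 2 exactly.

Treewidth 2.
One such decomposition:
Bags: B1 = {0, 1, 4}  B2 = {0, 1, 2}  B3 = {0, 1, 3}  B4 = {0, 2, 5}
Tree: B1–B2, B1–B3, B2–B4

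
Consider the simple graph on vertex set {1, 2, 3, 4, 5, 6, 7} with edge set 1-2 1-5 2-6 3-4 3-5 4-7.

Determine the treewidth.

A width-1 tree decomposition is:
Bags: B1 = {2, 6}  B2 = {1, 2}  B3 = {1, 5}  B4 = {3, 5}  B5 = {3, 4}  B6 = {4, 7}
Tree: B1–B2, B2–B3, B3–B4, B4–B5, B5–B6
Every bag has size at most 2, so the width is 2 − 1 = 1 and tw(G) ≤ 1. Since G has at least one edge (e.g. 6–2), it is not an edgeless graph, so tw(G) ≥ 1. Hence tw(G) = 1 exactly.

1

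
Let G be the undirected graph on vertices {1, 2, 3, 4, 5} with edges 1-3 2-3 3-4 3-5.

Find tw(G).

A width-1 tree decomposition is:
Bags: B1 = {3, 4}  B2 = {1, 3}  B3 = {2, 3}  B4 = {3, 5}
Tree: B1–B2, B1–B3, B1–B4
Each bag holds 2 vertices, so the decomposition has width 1, which upper-bounds the treewidth. Any graph with an edge has treewidth ≥ 1, and G has the edge 4–3. Combining the bounds, tw(G) = 1.

1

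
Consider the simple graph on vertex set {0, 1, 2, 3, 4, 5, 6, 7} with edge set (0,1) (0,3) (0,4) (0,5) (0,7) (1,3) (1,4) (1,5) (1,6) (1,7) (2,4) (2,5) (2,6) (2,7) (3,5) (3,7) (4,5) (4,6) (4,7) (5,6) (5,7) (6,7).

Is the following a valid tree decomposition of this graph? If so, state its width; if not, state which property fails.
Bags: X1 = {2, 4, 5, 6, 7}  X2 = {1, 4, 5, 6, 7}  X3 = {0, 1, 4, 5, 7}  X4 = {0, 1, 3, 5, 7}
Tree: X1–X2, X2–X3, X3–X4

Checking the three conditions: (i) the bags cover all of {0, 1, 2, 3, 4, 5, 6, 7}; (ii) for each edge, some bag contains both endpoints; (iii) the bags containing any fixed vertex form a subtree. All hold, so the decomposition is valid with width 5 − 1 = 4.

Yes; width 4.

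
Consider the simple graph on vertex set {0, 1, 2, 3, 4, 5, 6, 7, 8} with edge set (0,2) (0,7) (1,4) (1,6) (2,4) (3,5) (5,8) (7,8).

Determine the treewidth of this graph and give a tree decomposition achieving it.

Treewidth 1.
One such decomposition:
Bags: B1 = {1, 6}  B2 = {1, 4}  B3 = {2, 4}  B4 = {0, 2}  B5 = {0, 7}  B6 = {7, 8}  B7 = {5, 8}  B8 = {3, 5}
Tree: B1–B2, B2–B3, B3–B4, B4–B5, B5–B6, B6–B7, B7–B8

Each bag holds 2 vertices, so the decomposition has width 1, which upper-bounds the treewidth. Since G has at least one edge (e.g. 6–1), it is not an edgeless graph, so tw(G) ≥ 1. Combining the bounds, tw(G) = 1.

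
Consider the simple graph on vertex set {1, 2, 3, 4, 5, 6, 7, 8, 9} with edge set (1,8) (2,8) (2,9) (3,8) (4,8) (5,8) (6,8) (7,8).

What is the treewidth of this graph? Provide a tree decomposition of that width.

Treewidth 1.
Bags: B1 = {4, 8}  B2 = {1, 8}  B3 = {7, 8}  B4 = {2, 8}  B5 = {3, 8}  B6 = {5, 8}  B7 = {6, 8}  B8 = {2, 9}
Tree: B1–B2, B2–B3, B3–B4, B1–B5, B2–B6, B2–B7, B4–B8

The largest bag has 2 vertices, giving width 1; this decomposition certifies tw(G) ≤ 1. Any graph with an edge has treewidth ≥ 1, and G has the edge 4–8. Therefore the treewidth is 1.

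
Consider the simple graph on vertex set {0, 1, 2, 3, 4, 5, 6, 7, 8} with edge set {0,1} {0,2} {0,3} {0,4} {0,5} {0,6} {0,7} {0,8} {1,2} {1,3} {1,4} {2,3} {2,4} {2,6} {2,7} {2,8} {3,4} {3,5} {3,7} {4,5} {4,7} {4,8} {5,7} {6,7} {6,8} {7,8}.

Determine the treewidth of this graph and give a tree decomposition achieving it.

The largest bag has 5 vertices, giving width 4; this decomposition certifies tw(G) ≤ 4. For the lower bound, the 5 vertices {0, 2, 4, 7, 8} are pairwise adjacent, and any tree decomposition puts a clique entirely inside one bag — forcing width ≥ 4. Therefore the treewidth is 4.

Treewidth 4.
One optimal decomposition is:
Bags: B1 = {0, 2, 4, 7, 8}  B2 = {0, 2, 3, 4, 7}  B3 = {0, 2, 6, 7, 8}  B4 = {0, 3, 4, 5, 7}  B5 = {0, 1, 2, 3, 4}
Tree: B1–B2, B1–B3, B2–B4, B2–B5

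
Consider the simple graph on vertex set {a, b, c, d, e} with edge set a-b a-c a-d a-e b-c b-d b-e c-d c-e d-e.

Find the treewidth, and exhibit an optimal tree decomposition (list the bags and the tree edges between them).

Treewidth 4.
One such decomposition:
Bags: B1 = {a, b, c, d, e}
Tree: (single bag)

With just one bag of size 5, the width is 5 − 1 = 4, so tw(G) ≤ 4. Conversely, {a, b, c, d, e} is a clique of size 5, and the vertices of any clique must share a bag in every tree decomposition; so some bag has ≥ 5 vertices and tw(G) ≥ 4. Hence tw(G) = 4 exactly.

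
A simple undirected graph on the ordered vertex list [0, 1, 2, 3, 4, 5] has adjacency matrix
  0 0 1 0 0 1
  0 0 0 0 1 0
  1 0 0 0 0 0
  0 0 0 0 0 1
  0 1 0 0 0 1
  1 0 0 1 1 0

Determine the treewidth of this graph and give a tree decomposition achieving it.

Treewidth 1.
One optimal decomposition is:
Bags: B1 = {4, 5}  B2 = {0, 5}  B3 = {0, 2}  B4 = {1, 4}  B5 = {3, 5}
Tree: B1–B2, B2–B3, B1–B4, B1–B5

Every bag has size at most 2, so the width is 2 − 1 = 1 and tw(G) ≤ 1. G has an edge, so its treewidth is at least 1. Hence tw(G) = 1 exactly.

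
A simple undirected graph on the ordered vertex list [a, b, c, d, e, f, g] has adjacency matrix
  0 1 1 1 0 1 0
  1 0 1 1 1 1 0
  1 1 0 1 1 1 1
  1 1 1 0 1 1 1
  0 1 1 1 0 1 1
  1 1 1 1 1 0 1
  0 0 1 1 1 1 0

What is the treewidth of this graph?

A width-4 tree decomposition is:
Bags: B1 = {b, c, d, e, f}  B2 = {c, d, e, f, g}  B3 = {a, b, c, d, f}
Tree: B1–B2, B1–B3
The largest bag has 5 vertices, giving width 4; this decomposition certifies tw(G) ≤ 4. Conversely, {c, d, e, f, g} is a clique of size 5, and the vertices of any clique must share a bag in every tree decomposition; so some bag has ≥ 5 vertices and tw(G) ≥ 4. The upper and lower bounds meet at 4, so that is the treewidth.

4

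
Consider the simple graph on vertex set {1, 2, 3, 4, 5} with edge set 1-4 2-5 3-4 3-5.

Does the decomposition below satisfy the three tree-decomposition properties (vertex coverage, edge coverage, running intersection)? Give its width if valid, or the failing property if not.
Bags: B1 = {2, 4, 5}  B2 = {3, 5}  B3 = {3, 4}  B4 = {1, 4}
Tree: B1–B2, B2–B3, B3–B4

No — bags containing vertex 4 are not connected in the tree.

A tree decomposition must satisfy three properties: every vertex lies in some bag; for every edge, both endpoints lie together in some bag; and for every vertex, the bags containing it form a connected subtree. Here bags containing vertex 4 are not connected in the tree, so the decomposition is invalid.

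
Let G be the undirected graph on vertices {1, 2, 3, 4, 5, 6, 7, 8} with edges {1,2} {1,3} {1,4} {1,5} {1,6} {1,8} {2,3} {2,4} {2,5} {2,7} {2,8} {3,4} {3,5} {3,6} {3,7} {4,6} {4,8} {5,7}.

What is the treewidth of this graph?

A width-3 tree decomposition is:
Bags: B1 = {1, 2, 3, 4}  B2 = {1, 3, 4, 6}  B3 = {1, 2, 3, 5}  B4 = {2, 3, 5, 7}  B5 = {1, 2, 4, 8}
Tree: B1–B2, B1–B3, B3–B4, B1–B5
The largest bag has 4 vertices, giving width 3; this decomposition certifies tw(G) ≤ 3. On the other hand G contains the 4-clique {1, 2, 4, 8}. A clique must lie in a single bag of any decomposition, so no decomposition can have width below 3. Therefore the treewidth is 3.

3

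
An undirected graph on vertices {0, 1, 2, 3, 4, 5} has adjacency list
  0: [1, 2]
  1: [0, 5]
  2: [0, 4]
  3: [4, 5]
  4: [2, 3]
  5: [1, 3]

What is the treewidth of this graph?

2

A width-2 tree decomposition is:
Bags: B1 = {1, 3, 5}  B2 = {1, 3, 4}  B3 = {1, 2, 4}  B4 = {0, 1, 2}
Tree: B1–B2, B2–B3, B3–B4
Each bag holds 3 vertices, so the decomposition has width 2, which upper-bounds the treewidth. Since 1–5–3–4–2–0–1 is a cycle in G, G is not acyclic. Forests are exactly the graphs of treewidth ≤ 1, so tw(G) ≥ 2. Hence tw(G) = 2 exactly.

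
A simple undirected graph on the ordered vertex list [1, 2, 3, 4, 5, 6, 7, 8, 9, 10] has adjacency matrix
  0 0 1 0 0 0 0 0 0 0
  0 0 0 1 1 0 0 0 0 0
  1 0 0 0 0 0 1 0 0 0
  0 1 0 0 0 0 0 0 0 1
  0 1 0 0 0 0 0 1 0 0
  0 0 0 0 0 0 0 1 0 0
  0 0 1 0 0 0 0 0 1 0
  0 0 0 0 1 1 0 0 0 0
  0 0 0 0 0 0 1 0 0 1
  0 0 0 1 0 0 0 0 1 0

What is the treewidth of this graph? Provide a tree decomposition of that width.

Each bag holds 2 vertices, so the decomposition has width 1, which upper-bounds the treewidth. G has an edge, so its treewidth is at least 1. Combining the bounds, tw(G) = 1.

Treewidth 1.
One such decomposition:
Bags: B1 = {6, 8}  B2 = {5, 8}  B3 = {2, 5}  B4 = {2, 4}  B5 = {4, 10}  B6 = {9, 10}  B7 = {7, 9}  B8 = {3, 7}  B9 = {1, 3}
Tree: B1–B2, B2–B3, B3–B4, B4–B5, B5–B6, B6–B7, B7–B8, B8–B9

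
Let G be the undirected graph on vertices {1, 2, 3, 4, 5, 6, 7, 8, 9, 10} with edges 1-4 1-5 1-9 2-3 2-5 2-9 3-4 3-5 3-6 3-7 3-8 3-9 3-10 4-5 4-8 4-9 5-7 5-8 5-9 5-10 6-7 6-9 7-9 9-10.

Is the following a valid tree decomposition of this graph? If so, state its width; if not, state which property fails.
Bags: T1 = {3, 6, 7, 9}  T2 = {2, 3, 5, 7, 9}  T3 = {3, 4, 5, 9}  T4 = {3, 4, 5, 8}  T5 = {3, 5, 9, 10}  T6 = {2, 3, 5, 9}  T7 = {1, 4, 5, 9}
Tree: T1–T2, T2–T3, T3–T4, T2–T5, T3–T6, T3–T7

A tree decomposition must satisfy three properties: every vertex lies in some bag; for every edge, both endpoints lie together in some bag; and for every vertex, the bags containing it form a connected subtree. Here bags containing vertex 2 are not connected in the tree, so the decomposition is invalid.

No — bags containing vertex 2 are not connected in the tree.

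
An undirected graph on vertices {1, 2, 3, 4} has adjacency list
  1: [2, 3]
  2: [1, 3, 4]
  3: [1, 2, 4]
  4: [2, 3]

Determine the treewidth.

2

A width-2 tree decomposition is:
Bags: B1 = {2, 3, 4}  B2 = {1, 2, 3}
Tree: B1–B2
Every bag has size at most 3, so the width is 3 − 1 = 2 and tw(G) ≤ 2. Conversely, {1, 2, 3} is a clique of size 3, and the vertices of any clique must share a bag in every tree decomposition; so some bag has ≥ 3 vertices and tw(G) ≥ 2. The upper and lower bounds meet at 2, so that is the treewidth.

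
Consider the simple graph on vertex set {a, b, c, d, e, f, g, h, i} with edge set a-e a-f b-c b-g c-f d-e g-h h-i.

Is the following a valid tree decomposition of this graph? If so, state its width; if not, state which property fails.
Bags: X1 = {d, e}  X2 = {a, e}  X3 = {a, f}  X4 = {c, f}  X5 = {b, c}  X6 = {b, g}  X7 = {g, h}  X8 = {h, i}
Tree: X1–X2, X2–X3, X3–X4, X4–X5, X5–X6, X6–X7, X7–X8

Yes; width 1.

Vertex coverage: the bags together contain {a, b, c, d, e, f, g, h, i}, the full vertex set. Edge coverage: each edge of G has both endpoints in at least one bag. Running intersection: for every vertex, the bags containing it form a connected subtree. All three properties hold, so this is a valid tree decomposition of width max|bag| − 1 = 1, and hence tw(G) ≤ 1.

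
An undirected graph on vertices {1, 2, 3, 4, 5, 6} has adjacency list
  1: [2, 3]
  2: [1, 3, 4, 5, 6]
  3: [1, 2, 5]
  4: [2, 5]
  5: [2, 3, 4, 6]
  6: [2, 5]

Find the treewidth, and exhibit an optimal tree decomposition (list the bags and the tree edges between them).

Treewidth 2.
One optimal decomposition is:
Bags: B1 = {2, 3, 5}  B2 = {2, 4, 5}  B3 = {1, 2, 3}  B4 = {2, 5, 6}
Tree: B1–B2, B1–B3, B1–B4

Each bag holds 3 vertices, so the decomposition has width 2, which upper-bounds the treewidth. On the other hand G contains the 3-clique {1, 2, 3}. A clique must lie in a single bag of any decomposition, so no decomposition can have width below 2. Combining the bounds, tw(G) = 2.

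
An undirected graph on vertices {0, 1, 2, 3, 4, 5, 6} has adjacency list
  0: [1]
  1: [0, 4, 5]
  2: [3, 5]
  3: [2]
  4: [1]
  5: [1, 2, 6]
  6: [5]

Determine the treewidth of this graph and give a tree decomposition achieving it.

Treewidth 1.
One optimal decomposition is:
Bags: B1 = {2, 3}  B2 = {2, 5}  B3 = {1, 5}  B4 = {1, 4}  B5 = {5, 6}  B6 = {0, 1}
Tree: B1–B2, B2–B3, B3–B4, B3–B5, B4–B6

The largest bag has 2 vertices, giving width 1; this decomposition certifies tw(G) ≤ 1. Since G has at least one edge (e.g. 2–3), it is not an edgeless graph, so tw(G) ≥ 1. The upper and lower bounds meet at 1, so that is the treewidth.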